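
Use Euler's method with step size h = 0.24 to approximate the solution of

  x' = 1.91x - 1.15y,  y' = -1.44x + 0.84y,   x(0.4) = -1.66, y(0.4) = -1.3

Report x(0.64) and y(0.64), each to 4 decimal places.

-2.0621, -0.9884

Euler on (x,y): x_{n+1} = x_n + h·x', y_{n+1} = y_n + h·y'.
0.400000: (-1.660000, -1.300000); f=(-1.675600, 1.298400) → (-2.062144, -0.988384)
(x(0.64), y(0.64)) ≈ (-2.0621, -0.9884)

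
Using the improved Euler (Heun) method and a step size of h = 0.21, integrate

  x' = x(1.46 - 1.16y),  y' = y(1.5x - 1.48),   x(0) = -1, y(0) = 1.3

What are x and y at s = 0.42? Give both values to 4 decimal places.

-1.3060, 0.4099

Heun on (x,y): k1 = f(s_n, state_n); k2 = f(s_n + h, state_n + h·k1); state_{n+1} = state_n + (h/2)·(k1 + k2).
0.000000: (-1.000000, 1.300000)
  k1 = (0.048000, -3.874000)
  predictor → (-0.989920, 0.486460)
  k2 = (-0.886678, -1.442296)
  → (-1.088061, 0.741789)
0.210000: (-1.088061, 0.741789)
  k1 = (-0.652320, -2.308515)
  predictor → (-1.225048, 0.257001)
  k2 = (-1.423358, -0.852619)
  → (-1.306007, 0.409870)
(x(0.42), y(0.42)) ≈ (-1.3060, 0.4099)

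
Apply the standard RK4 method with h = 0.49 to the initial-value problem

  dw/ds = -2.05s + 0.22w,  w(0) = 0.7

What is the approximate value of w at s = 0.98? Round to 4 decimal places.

RK4: k1 = f(s_n, w_n); k2 = f(s_n + h/2, w_n + (h/2)·k1); k3 = f(s_n + h/2, w_n + (h/2)·k2); k4 = f(s_n + h, w_n + h·k3); w_{n+1} = w_n + (h/6)·(k1 + 2k2 + 2k3 + k4).
s=0.000000, w=0.700000:
  k1 = f(0.000000, 0.700000) = 0.154000
  k2 = f(0.245000, 0.737730) = -0.339949
  k3 = f(0.245000, 0.616712) = -0.366573
  k4 = f(0.490000, 0.520379) = -0.890017
  w ← 0.700000 + (0.49/6)·(k1 + 2k2 + 2k3 + k4) = 0.524493
s=0.490000, w=0.524493:
  k1 = f(0.490000, 0.524493) = -0.889111
  k2 = f(0.735000, 0.306661) = -1.439285
  k3 = f(0.735000, 0.171869) = -1.468939
  k4 = f(0.980000, -0.195287) = -2.051963
  w ← 0.524493 + (0.49/6)·(k1 + 2k2 + 2k3 + k4) = -0.190704
w(0.98) ≈ -0.1907

-0.1907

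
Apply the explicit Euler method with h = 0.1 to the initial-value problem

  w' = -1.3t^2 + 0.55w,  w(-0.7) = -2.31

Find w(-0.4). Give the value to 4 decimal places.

-2.8653

Euler: w_{n+1} = w_n + h·f(t_n, w_n).
t=-0.700000, w=-2.310000: f=-1.907500 → w ← -2.310000 + 0.1·(-1.907500) = -2.500750
t=-0.600000, w=-2.500750: f=-1.843413 → w ← -2.500750 + 0.1·(-1.843413) = -2.685091
t=-0.500000, w=-2.685091: f=-1.801800 → w ← -2.685091 + 0.1·(-1.801800) = -2.865271
w(-0.4) ≈ -2.8653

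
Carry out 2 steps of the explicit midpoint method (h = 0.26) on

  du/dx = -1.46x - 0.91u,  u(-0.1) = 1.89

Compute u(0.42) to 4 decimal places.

Midpoint: k1 = f(x_n, u_n); k2 = f(x_n + h/2, u_n + (h/2)·k1); u_{n+1} = u_n + h·k2.
x=-0.100000, u=1.890000:
  k1 = f(-0.100000, 1.890000) = -1.573900
  k2 = f(0.030000, 1.685393) = -1.577508
  u ← 1.890000 + 0.26·(-1.577508) = 1.479848
x=0.160000, u=1.479848:
  k1 = f(0.160000, 1.479848) = -1.580262
  k2 = f(0.290000, 1.274414) = -1.583117
  u ← 1.479848 + 0.26·(-1.583117) = 1.068238
u(0.42) ≈ 1.0682

1.0682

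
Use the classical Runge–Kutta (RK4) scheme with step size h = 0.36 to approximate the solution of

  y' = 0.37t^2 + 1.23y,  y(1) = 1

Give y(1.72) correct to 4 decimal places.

3.1740

RK4: k1 = f(t_n, y_n); k2 = f(t_n + h/2, y_n + (h/2)·k1); k3 = f(t_n + h/2, y_n + (h/2)·k2); k4 = f(t_n + h, y_n + h·k3); y_{n+1} = y_n + (h/6)·(k1 + 2k2 + 2k3 + k4).
t=1.000000, y=1.000000:
  k1 = f(1.000000, 1.000000) = 1.600000
  k2 = f(1.180000, 1.288000) = 2.099428
  k3 = f(1.180000, 1.377897) = 2.210001
  k4 = f(1.360000, 1.795600) = 2.892941
  y ← 1.000000 + (0.36/6)·(k1 + 2k2 + 2k3 + k4) = 1.786708
t=1.360000, y=1.786708:
  k1 = f(1.360000, 1.786708) = 2.882003
  k2 = f(1.540000, 2.305468) = 3.713218
  k3 = f(1.540000, 2.455087) = 3.897249
  k4 = f(1.720000, 3.189718) = 5.017961
  y ← 1.786708 + (0.36/6)·(k1 + 2k2 + 2k3 + k4) = 3.173962
y(1.72) ≈ 3.1740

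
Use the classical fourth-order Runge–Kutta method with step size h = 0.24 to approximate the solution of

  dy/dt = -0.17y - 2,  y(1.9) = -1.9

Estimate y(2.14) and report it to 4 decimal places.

-2.2944

RK4: k1 = f(t_n, y_n); k2 = f(t_n + h/2, y_n + (h/2)·k1); k3 = f(t_n + h/2, y_n + (h/2)·k2); k4 = f(t_n + h, y_n + h·k3); y_{n+1} = y_n + (h/6)·(k1 + 2k2 + 2k3 + k4).
t=1.900000, y=-1.900000:
  k1 = f(1.900000, -1.900000) = -1.677000
  k2 = f(2.020000, -2.101240) = -1.642789
  k3 = f(2.020000, -2.097135) = -1.643487
  k4 = f(2.140000, -2.294437) = -1.609946
  y ← -1.900000 + (0.24/6)·(k1 + 2k2 + 2k3 + k4) = -2.294380
y(2.14) ≈ -2.2944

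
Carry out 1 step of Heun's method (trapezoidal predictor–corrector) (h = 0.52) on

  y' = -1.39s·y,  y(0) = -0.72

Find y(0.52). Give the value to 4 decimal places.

-0.5847

Heun: k1 = f(s_n, y_n); k2 = f(s_n + h, y_n + h·k1); y_{n+1} = y_n + (h/2)·(k1 + k2).
s=0.000000, y=-0.720000:
  k1 = f(0.000000, -0.720000) = 0.000000
  k2 = f(0.520000, -0.720000) = 0.520416
  y ← -0.720000 + (0.52/2)·(0.000000 + 0.520416) = -0.584692
y(0.52) ≈ -0.5847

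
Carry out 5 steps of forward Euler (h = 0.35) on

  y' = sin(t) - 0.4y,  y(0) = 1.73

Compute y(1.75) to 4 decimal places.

Euler: y_{n+1} = y_n + h·f(t_n, y_n).
t=0.000000, y=1.730000: f=-0.692000 → y ← 1.730000 + 0.35·(-0.692000) = 1.487800
t=0.350000, y=1.487800: f=-0.252222 → y ← 1.487800 + 0.35·(-0.252222) = 1.399522
t=0.700000, y=1.399522: f=0.084409 → y ← 1.399522 + 0.35·0.084409 = 1.429065
t=1.050000, y=1.429065: f=0.295797 → y ← 1.429065 + 0.35·0.295797 = 1.532594
t=1.400000, y=1.532594: f=0.372412 → y ← 1.532594 + 0.35·0.372412 = 1.662939
y(1.75) ≈ 1.6629

1.6629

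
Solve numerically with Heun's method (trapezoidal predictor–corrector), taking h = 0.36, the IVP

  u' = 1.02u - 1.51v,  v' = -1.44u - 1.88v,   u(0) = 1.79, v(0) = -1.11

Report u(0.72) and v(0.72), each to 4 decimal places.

5.9606, -2.5360

Heun on (u,v): k1 = f(x_n, state_n); k2 = f(x_n + h, state_n + h·k1); state_{n+1} = state_n + (h/2)·(k1 + k2).
0.000000: (1.790000, -1.110000)
  k1 = (3.501900, -0.490800)
  predictor → (3.050684, -1.286688)
  k2 = (5.054597, -1.974012)
  → (3.330169, -1.553666)
0.360000: (3.330169, -1.553666)
  k1 = (5.742809, -1.874552)
  predictor → (5.397580, -2.228505)
  k2 = (8.870574, -3.582927)
  → (5.960578, -2.536012)
(u(0.72), v(0.72)) ≈ (5.9606, -2.5360)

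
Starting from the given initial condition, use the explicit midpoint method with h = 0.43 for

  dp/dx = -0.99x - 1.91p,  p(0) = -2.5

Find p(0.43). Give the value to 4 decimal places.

Midpoint: k1 = f(x_n, p_n); k2 = f(x_n + h/2, p_n + (h/2)·k1); p_{n+1} = p_n + h·k2.
x=0.000000, p=-2.500000:
  k1 = f(0.000000, -2.500000) = 4.775000
  k2 = f(0.215000, -1.473375) = 2.601296
  p ← -2.500000 + 0.43·2.601296 = -1.381443
p(0.43) ≈ -1.3814

-1.3814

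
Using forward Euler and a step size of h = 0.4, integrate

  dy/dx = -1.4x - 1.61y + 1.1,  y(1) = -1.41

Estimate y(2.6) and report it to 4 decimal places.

-1.0659

Euler: y_{n+1} = y_n + h·f(x_n, y_n).
x=1.000000, y=-1.410000: f=1.970100 → y ← -1.410000 + 0.4·1.970100 = -0.621960
x=1.400000, y=-0.621960: f=0.141356 → y ← -0.621960 + 0.4·0.141356 = -0.565418
x=1.800000, y=-0.565418: f=-0.509677 → y ← -0.565418 + 0.4·(-0.509677) = -0.769289
x=2.200000, y=-0.769289: f=-0.741445 → y ← -0.769289 + 0.4·(-0.741445) = -1.065867
y(2.6) ≈ -1.0659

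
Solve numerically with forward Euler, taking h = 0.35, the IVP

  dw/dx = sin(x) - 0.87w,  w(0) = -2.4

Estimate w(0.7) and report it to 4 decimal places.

-1.0409

Euler: w_{n+1} = w_n + h·f(x_n, w_n).
x=0.000000, w=-2.400000: f=2.088000 → w ← -2.400000 + 0.35·2.088000 = -1.669200
x=0.350000, w=-1.669200: f=1.795102 → w ← -1.669200 + 0.35·1.795102 = -1.040914
w(0.7) ≈ -1.0409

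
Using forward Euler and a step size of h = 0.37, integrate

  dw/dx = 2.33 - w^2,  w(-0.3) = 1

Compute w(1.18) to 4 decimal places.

Euler: w_{n+1} = w_n + h·f(x_n, w_n).
x=-0.300000, w=1.000000: f=1.330000 → w ← 1.000000 + 0.37·1.330000 = 1.492100
x=0.070000, w=1.492100: f=0.103638 → w ← 1.492100 + 0.37·0.103638 = 1.530446
x=0.440000, w=1.530446: f=-0.012265 → w ← 1.530446 + 0.37·(-0.012265) = 1.525908
x=0.810000, w=1.525908: f=0.001605 → w ← 1.525908 + 0.37·0.001605 = 1.526502
w(1.18) ≈ 1.5265

1.5265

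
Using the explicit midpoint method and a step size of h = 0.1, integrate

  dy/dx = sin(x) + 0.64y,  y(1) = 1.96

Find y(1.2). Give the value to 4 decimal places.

Midpoint: k1 = f(x_n, y_n); k2 = f(x_n + h/2, y_n + (h/2)·k1); y_{n+1} = y_n + h·k2.
x=1.000000, y=1.960000:
  k1 = f(1.000000, 1.960000) = 2.095871
  k2 = f(1.050000, 2.064794) = 2.188891
  y ← 1.960000 + 0.1·2.188891 = 2.178889
x=1.100000, y=2.178889:
  k1 = f(1.100000, 2.178889) = 2.285696
  k2 = f(1.150000, 2.293174) = 2.380395
  y ← 2.178889 + 0.1·2.380395 = 2.416929
y(1.2) ≈ 2.4169

2.4169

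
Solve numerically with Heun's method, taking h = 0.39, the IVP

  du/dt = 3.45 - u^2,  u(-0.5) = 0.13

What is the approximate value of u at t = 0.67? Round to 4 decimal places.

Heun: k1 = f(t_n, u_n); k2 = f(t_n + h, u_n + h·k1); u_{n+1} = u_n + (h/2)·(k1 + k2).
t=-0.500000, u=0.130000:
  k1 = f(-0.500000, 0.130000) = 3.433100
  k2 = f(-0.110000, 1.468909) = 1.292306
  u ← 0.130000 + (0.39/2)·(3.433100 + 1.292306) = 1.051454
t=-0.110000, u=1.051454:
  k1 = f(-0.110000, 1.051454) = 2.344444
  k2 = f(0.280000, 1.965787) = -0.414320
  u ← 1.051454 + (0.39/2)·(2.344444 + (-0.414320)) = 1.427828
t=0.280000, u=1.427828:
  k1 = f(0.280000, 1.427828) = 1.411306
  k2 = f(0.670000, 1.978238) = -0.463425
  u ← 1.427828 + (0.39/2)·(1.411306 + (-0.463425)) = 1.612665
u(0.67) ≈ 1.6127

1.6127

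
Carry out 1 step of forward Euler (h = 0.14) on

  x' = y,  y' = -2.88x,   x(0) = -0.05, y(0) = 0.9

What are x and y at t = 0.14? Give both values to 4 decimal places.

Euler on (x,y): x_{n+1} = x_n + h·x', y_{n+1} = y_n + h·y'.
0.000000: (-0.050000, 0.900000); f=(0.900000, 0.144000) → (0.076000, 0.920160)
(x(0.14), y(0.14)) ≈ (0.0760, 0.9202)

0.0760, 0.9202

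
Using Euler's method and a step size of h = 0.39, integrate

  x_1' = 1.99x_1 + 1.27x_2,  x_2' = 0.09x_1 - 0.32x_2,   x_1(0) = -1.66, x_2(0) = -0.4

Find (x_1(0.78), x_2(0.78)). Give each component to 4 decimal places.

-5.7907, -0.4678

Euler on (x_1,x_2): x_1_{n+1} = x_1_n + h·x_1', x_2_{n+1} = x_2_n + h·x_2'.
0.000000: (-1.660000, -0.400000); f=(-3.811400, -0.021400) → (-3.146446, -0.408346)
0.390000: (-3.146446, -0.408346); f=(-6.780027, -0.152509) → (-5.790657, -0.467825)
(x_1(0.78), x_2(0.78)) ≈ (-5.7907, -0.4678)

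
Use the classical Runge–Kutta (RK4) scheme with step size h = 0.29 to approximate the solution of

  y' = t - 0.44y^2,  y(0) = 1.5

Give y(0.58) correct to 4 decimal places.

RK4: k1 = f(t_n, y_n); k2 = f(t_n + h/2, y_n + (h/2)·k1); k3 = f(t_n + h/2, y_n + (h/2)·k2); k4 = f(t_n + h, y_n + h·k3); y_{n+1} = y_n + (h/6)·(k1 + 2k2 + 2k3 + k4).
t=0.000000, y=1.500000:
  k1 = f(0.000000, 1.500000) = -0.990000
  k2 = f(0.145000, 1.356450) = -0.664581
  k3 = f(0.145000, 1.403636) = -0.721885
  k4 = f(0.290000, 1.290653) = -0.442946
  y ← 1.500000 + (0.29/6)·(k1 + 2k2 + 2k3 + k4) = 1.296716
t=0.290000, y=1.296716:
  k1 = f(0.290000, 1.296716) = -0.449848
  k2 = f(0.435000, 1.231488) = -0.232288
  k3 = f(0.435000, 1.263034) = -0.266912
  k4 = f(0.580000, 1.219311) = -0.074157
  y ← 1.296716 + (0.29/6)·(k1 + 2k2 + 2k3 + k4) = 1.223133
y(0.58) ≈ 1.2231

1.2231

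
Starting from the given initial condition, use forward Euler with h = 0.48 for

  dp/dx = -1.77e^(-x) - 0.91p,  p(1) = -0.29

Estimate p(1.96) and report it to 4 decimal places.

-0.4614

Euler: p_{n+1} = p_n + h·f(x_n, p_n).
x=1.000000, p=-0.290000: f=-0.387247 → p ← -0.290000 + 0.48·(-0.387247) = -0.475878
x=1.480000, p=-0.475878: f=0.030131 → p ← -0.475878 + 0.48·0.030131 = -0.461416
p(1.96) ≈ -0.4614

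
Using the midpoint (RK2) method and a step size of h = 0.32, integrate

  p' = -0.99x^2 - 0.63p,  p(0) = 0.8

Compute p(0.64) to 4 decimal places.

0.4599

Midpoint: k1 = f(x_n, p_n); k2 = f(x_n + h/2, p_n + (h/2)·k1); p_{n+1} = p_n + h·k2.
x=0.000000, p=0.800000:
  k1 = f(0.000000, 0.800000) = -0.504000
  k2 = f(0.160000, 0.719360) = -0.478541
  p ← 0.800000 + 0.32·(-0.478541) = 0.646867
x=0.320000, p=0.646867:
  k1 = f(0.320000, 0.646867) = -0.508902
  k2 = f(0.480000, 0.565443) = -0.584325
  p ← 0.646867 + 0.32·(-0.584325) = 0.459883
p(0.64) ≈ 0.4599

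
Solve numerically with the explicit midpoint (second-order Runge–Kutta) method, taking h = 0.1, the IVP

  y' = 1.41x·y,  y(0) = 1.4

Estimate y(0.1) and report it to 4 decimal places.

Midpoint: k1 = f(x_n, y_n); k2 = f(x_n + h/2, y_n + (h/2)·k1); y_{n+1} = y_n + h·k2.
x=0.000000, y=1.400000:
  k1 = f(0.000000, 1.400000) = 0.000000
  k2 = f(0.050000, 1.400000) = 0.098700
  y ← 1.400000 + 0.1·0.098700 = 1.409870
y(0.1) ≈ 1.4099

1.4099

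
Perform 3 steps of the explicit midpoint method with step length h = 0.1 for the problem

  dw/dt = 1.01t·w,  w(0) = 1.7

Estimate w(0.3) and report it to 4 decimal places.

1.7788

Midpoint: k1 = f(t_n, w_n); k2 = f(t_n + h/2, w_n + (h/2)·k1); w_{n+1} = w_n + h·k2.
t=0.000000, w=1.700000:
  k1 = f(0.000000, 1.700000) = 0.000000
  k2 = f(0.050000, 1.700000) = 0.085850
  w ← 1.700000 + 0.1·0.085850 = 1.708585
t=0.100000, w=1.708585:
  k1 = f(0.100000, 1.708585) = 0.172567
  k2 = f(0.150000, 1.717213) = 0.260158
  w ← 1.708585 + 0.1·0.260158 = 1.734601
t=0.200000, w=1.734601:
  k1 = f(0.200000, 1.734601) = 0.350389
  k2 = f(0.250000, 1.752120) = 0.442410
  w ← 1.734601 + 0.1·0.442410 = 1.778842
w(0.3) ≈ 1.7788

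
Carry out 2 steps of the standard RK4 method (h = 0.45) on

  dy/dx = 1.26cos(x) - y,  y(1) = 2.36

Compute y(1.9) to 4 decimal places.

RK4: k1 = f(x_n, y_n); k2 = f(x_n + h/2, y_n + (h/2)·k1); k3 = f(x_n + h/2, y_n + (h/2)·k2); k4 = f(x_n + h, y_n + h·k3); y_{n+1} = y_n + (h/6)·(k1 + 2k2 + 2k3 + k4).
x=1.000000, y=2.360000:
  k1 = f(1.000000, 2.360000) = -1.679219
  k2 = f(1.225000, 1.982176) = -1.555104
  k3 = f(1.225000, 2.010102) = -1.583030
  k4 = f(1.450000, 1.647637) = -1.495803
  y ← 2.360000 + (0.45/6)·(k1 + 2k2 + 2k3 + k4) = 1.651153
x=1.450000, y=1.651153:
  k1 = f(1.450000, 1.651153) = -1.499320
  k2 = f(1.675000, 1.313806) = -1.444865
  k3 = f(1.675000, 1.326059) = -1.457118
  k4 = f(1.900000, 0.995450) = -1.402795
  y ← 1.651153 + (0.45/6)·(k1 + 2k2 + 2k3 + k4) = 0.998197
y(1.9) ≈ 0.9982

0.9982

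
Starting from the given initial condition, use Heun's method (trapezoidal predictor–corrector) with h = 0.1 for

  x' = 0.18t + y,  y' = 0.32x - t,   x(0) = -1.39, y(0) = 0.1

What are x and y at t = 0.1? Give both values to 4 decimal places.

Heun on (x,y): k1 = f(t_n, state_n); k2 = f(t_n + h, state_n + h·k1); state_{n+1} = state_n + (h/2)·(k1 + k2).
0.000000: (-1.390000, 0.100000)
  k1 = (0.100000, -0.444800)
  predictor → (-1.380000, 0.055520)
  k2 = (0.073520, -0.541600)
  → (-1.381324, 0.050680)
(x(0.1), y(0.1)) ≈ (-1.3813, 0.0507)

-1.3813, 0.0507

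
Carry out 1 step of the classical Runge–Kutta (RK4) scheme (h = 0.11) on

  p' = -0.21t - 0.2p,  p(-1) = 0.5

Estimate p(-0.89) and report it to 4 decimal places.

RK4: k1 = f(t_n, p_n); k2 = f(t_n + h/2, p_n + (h/2)·k1); k3 = f(t_n + h/2, p_n + (h/2)·k2); k4 = f(t_n + h, p_n + h·k3); p_{n+1} = p_n + (h/6)·(k1 + 2k2 + 2k3 + k4).
t=-1.000000, p=0.500000:
  k1 = f(-1.000000, 0.500000) = 0.110000
  k2 = f(-0.945000, 0.506050) = 0.097240
  k3 = f(-0.945000, 0.505348) = 0.097380
  k4 = f(-0.890000, 0.510712) = 0.084758
  p ← 0.500000 + (0.11/6)·(k1 + 2k2 + 2k3 + k4) = 0.510707
p(-0.89) ≈ 0.5107

0.5107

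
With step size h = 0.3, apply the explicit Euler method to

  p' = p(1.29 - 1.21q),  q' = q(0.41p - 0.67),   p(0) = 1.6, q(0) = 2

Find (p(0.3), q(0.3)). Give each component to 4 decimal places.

1.0576, 1.9916

Euler on (p,q): p_{n+1} = p_n + h·p', q_{n+1} = q_n + h·q'.
0.000000: (1.600000, 2.000000); f=(-1.808000, -0.028000) → (1.057600, 1.991600)
(p(0.3), q(0.3)) ≈ (1.0576, 1.9916)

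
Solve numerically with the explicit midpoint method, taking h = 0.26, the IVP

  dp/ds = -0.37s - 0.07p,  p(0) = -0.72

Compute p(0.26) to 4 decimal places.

Midpoint: k1 = f(s_n, p_n); k2 = f(s_n + h/2, p_n + (h/2)·k1); p_{n+1} = p_n + h·k2.
s=0.000000, p=-0.720000:
  k1 = f(0.000000, -0.720000) = 0.050400
  k2 = f(0.130000, -0.713448) = 0.001841
  p ← -0.720000 + 0.26·0.001841 = -0.719521
p(0.26) ≈ -0.7195

-0.7195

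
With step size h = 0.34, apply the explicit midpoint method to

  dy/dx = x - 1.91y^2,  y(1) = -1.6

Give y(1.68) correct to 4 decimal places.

-81.6828

Midpoint: k1 = f(x_n, y_n); k2 = f(x_n + h/2, y_n + (h/2)·k1); y_{n+1} = y_n + h·k2.
x=1.000000, y=-1.600000:
  k1 = f(1.000000, -1.600000) = -3.889600
  k2 = f(1.170000, -2.261232) = -8.596155
  y ← -1.600000 + 0.34·(-8.596155) = -4.522693
x=1.340000, y=-4.522693:
  k1 = f(1.340000, -4.522693) = -37.728571
  k2 = f(1.510000, -10.936550) = -226.941512
  y ← -4.522693 + 0.34·(-226.941512) = -81.682807
y(1.68) ≈ -81.6828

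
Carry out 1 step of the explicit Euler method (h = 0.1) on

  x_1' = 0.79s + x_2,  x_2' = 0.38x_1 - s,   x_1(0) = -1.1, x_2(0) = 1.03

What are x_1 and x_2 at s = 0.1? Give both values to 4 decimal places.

-0.9970, 0.9882

Euler on (x_1,x_2): x_1_{n+1} = x_1_n + h·x_1', x_2_{n+1} = x_2_n + h·x_2'.
0.000000: (-1.100000, 1.030000); f=(1.030000, -0.418000) → (-0.997000, 0.988200)
(x_1(0.1), x_2(0.1)) ≈ (-0.9970, 0.9882)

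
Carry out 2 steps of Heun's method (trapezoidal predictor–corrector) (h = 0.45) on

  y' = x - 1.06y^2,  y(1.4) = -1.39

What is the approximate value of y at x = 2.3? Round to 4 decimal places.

Heun: k1 = f(x_n, y_n); k2 = f(x_n + h, y_n + h·k1); y_{n+1} = y_n + (h/2)·(k1 + k2).
x=1.400000, y=-1.390000:
  k1 = f(1.400000, -1.390000) = -0.648026
  k2 = f(1.850000, -1.681612) = -1.147487
  y ← -1.390000 + (0.45/2)·(-0.648026 + (-1.147487)) = -1.793990
x=1.850000, y=-1.793990:
  k1 = f(1.850000, -1.793990) = -1.561506
  k2 = f(2.300000, -2.496668) = -4.307352
  y ← -1.793990 + (0.45/2)·(-1.561506 + (-4.307352)) = -3.114483
y(2.3) ≈ -3.1145

-3.1145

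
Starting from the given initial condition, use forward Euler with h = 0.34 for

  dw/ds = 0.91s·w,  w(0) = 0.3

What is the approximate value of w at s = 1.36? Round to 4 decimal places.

0.5280

Euler: w_{n+1} = w_n + h·f(s_n, w_n).
s=0.000000, w=0.300000: f=0.000000 → w ← 0.300000 + 0.34·0.000000 = 0.300000
s=0.340000, w=0.300000: f=0.092820 → w ← 0.300000 + 0.34·0.092820 = 0.331559
s=0.680000, w=0.331559: f=0.205169 → w ← 0.331559 + 0.34·0.205169 = 0.401316
s=1.020000, w=0.401316: f=0.372502 → w ← 0.401316 + 0.34·0.372502 = 0.527967
w(1.36) ≈ 0.5280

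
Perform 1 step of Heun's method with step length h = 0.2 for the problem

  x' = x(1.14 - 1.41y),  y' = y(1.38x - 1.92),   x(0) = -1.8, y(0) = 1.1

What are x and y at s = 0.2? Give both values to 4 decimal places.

-1.8838, 0.5605

Heun on (x,y): k1 = f(s_n, state_n); k2 = f(s_n + h, state_n + h·k1); state_{n+1} = state_n + (h/2)·(k1 + k2).
0.000000: (-1.800000, 1.100000)
  k1 = (0.739800, -4.844400)
  predictor → (-1.652040, 0.131120)
  k2 = (-1.577898, -0.550680)
  → (-1.883810, 0.560492)
(x(0.2), y(0.2)) ≈ (-1.8838, 0.5605)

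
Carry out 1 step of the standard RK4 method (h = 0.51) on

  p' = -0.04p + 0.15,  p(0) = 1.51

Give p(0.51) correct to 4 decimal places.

1.5552

RK4: k1 = f(s_n, p_n); k2 = f(s_n + h/2, p_n + (h/2)·k1); k3 = f(s_n + h/2, p_n + (h/2)·k2); k4 = f(s_n + h, p_n + h·k3); p_{n+1} = p_n + (h/6)·(k1 + 2k2 + 2k3 + k4).
s=0.000000, p=1.510000:
  k1 = f(0.000000, 1.510000) = 0.089600
  k2 = f(0.255000, 1.532848) = 0.088686
  k3 = f(0.255000, 1.532615) = 0.088695
  k4 = f(0.510000, 1.555235) = 0.087791
  p ← 1.510000 + (0.51/6)·(k1 + 2k2 + 2k3 + k4) = 1.555233
p(0.51) ≈ 1.5552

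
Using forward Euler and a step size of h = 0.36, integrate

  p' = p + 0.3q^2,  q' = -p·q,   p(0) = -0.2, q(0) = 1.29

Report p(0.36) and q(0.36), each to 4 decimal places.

-0.0923, 1.3829

Euler on (p,q): p_{n+1} = p_n + h·p', q_{n+1} = q_n + h·q'.
0.000000: (-0.200000, 1.290000); f=(0.299230, 0.258000) → (-0.092277, 1.382880)
(p(0.36), q(0.36)) ≈ (-0.0923, 1.3829)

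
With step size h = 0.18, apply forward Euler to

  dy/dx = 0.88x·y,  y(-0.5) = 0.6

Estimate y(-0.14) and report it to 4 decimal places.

0.5245

Euler: y_{n+1} = y_n + h·f(x_n, y_n).
x=-0.500000, y=0.600000: f=-0.264000 → y ← 0.600000 + 0.18·(-0.264000) = 0.552480
x=-0.320000, y=0.552480: f=-0.155578 → y ← 0.552480 + 0.18·(-0.155578) = 0.524476
y(-0.14) ≈ 0.5245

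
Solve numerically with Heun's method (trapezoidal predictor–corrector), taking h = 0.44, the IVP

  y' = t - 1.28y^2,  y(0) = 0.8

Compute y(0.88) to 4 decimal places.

0.7247

Heun: k1 = f(t_n, y_n); k2 = f(t_n + h, y_n + h·k1); y_{n+1} = y_n + (h/2)·(k1 + k2).
t=0.000000, y=0.800000:
  k1 = f(0.000000, 0.800000) = -0.819200
  k2 = f(0.440000, 0.439552) = 0.192696
  y ← 0.800000 + (0.44/2)·(-0.819200 + 0.192696) = 0.662169
t=0.440000, y=0.662169:
  k1 = f(0.440000, 0.662169) = -0.121239
  k2 = f(0.880000, 0.608824) = 0.405547
  y ← 0.662169 + (0.44/2)·(-0.121239 + 0.405547) = 0.724717
y(0.88) ≈ 0.7247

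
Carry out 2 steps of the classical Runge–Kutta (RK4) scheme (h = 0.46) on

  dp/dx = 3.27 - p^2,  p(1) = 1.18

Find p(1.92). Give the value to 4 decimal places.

1.7624

RK4: k1 = f(x_n, p_n); k2 = f(x_n + h/2, p_n + (h/2)·k1); k3 = f(x_n + h/2, p_n + (h/2)·k2); k4 = f(x_n + h, p_n + h·k3); p_{n+1} = p_n + (h/6)·(k1 + 2k2 + 2k3 + k4).
x=1.000000, p=1.180000:
  k1 = f(1.000000, 1.180000) = 1.877600
  k2 = f(1.230000, 1.611848) = 0.671946
  k3 = f(1.230000, 1.334548) = 1.488983
  k4 = f(1.460000, 1.864932) = -0.207972
  p ← 1.180000 + (0.46/6)·(k1 + 2k2 + 2k3 + k4) = 1.639347
x=1.460000, p=1.639347:
  k1 = f(1.460000, 1.639347) = 0.582541
  k2 = f(1.690000, 1.773332) = 0.125295
  k3 = f(1.690000, 1.668165) = 0.487225
  k4 = f(1.920000, 1.863471) = -0.202523
  p ← 1.639347 + (0.46/6)·(k1 + 2k2 + 2k3 + k4) = 1.762402
p(1.92) ≈ 1.7624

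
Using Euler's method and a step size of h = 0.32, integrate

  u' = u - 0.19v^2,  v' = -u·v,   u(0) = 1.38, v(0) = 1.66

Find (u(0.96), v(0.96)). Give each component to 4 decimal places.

Euler on (u,v): u_{n+1} = u_n + h·u', v_{n+1} = v_n + h·v'.
0.000000: (1.380000, 1.660000); f=(0.856436, -2.290800) → (1.654060, 0.926944)
0.320000: (1.654060, 0.926944); f=(1.490807, -1.533221) → (2.131118, 0.436313)
0.640000: (2.131118, 0.436313); f=(2.094947, -0.929835) → (2.801501, 0.138766)
(u(0.96), v(0.96)) ≈ (2.8015, 0.1388)

2.8015, 0.1388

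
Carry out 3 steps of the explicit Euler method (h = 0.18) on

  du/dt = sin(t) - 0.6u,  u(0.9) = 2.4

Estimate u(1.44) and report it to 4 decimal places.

Euler: u_{n+1} = u_n + h·f(t_n, u_n).
t=0.900000, u=2.400000: f=-0.656673 → u ← 2.400000 + 0.18·(-0.656673) = 2.281799
t=1.080000, u=2.281799: f=-0.487121 → u ← 2.281799 + 0.18·(-0.487121) = 2.194117
t=1.260000, u=2.194117: f=-0.364380 → u ← 2.194117 + 0.18·(-0.364380) = 2.128529
u(1.44) ≈ 2.1285

2.1285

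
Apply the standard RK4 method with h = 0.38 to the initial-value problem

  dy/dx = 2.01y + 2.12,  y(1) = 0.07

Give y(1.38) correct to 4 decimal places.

1.3566

RK4: k1 = f(x_n, y_n); k2 = f(x_n + h/2, y_n + (h/2)·k1); k3 = f(x_n + h/2, y_n + (h/2)·k2); k4 = f(x_n + h, y_n + h·k3); y_{n+1} = y_n + (h/6)·(k1 + 2k2 + 2k3 + k4).
x=1.000000, y=0.070000:
  k1 = f(1.000000, 0.070000) = 2.260700
  k2 = f(1.190000, 0.499533) = 3.124061
  k3 = f(1.190000, 0.663572) = 3.453779
  k4 = f(1.380000, 1.382436) = 4.898696
  y ← 0.070000 + (0.38/6)·(k1 + 2k2 + 2k3 + k4) = 1.356622
y(1.38) ≈ 1.3566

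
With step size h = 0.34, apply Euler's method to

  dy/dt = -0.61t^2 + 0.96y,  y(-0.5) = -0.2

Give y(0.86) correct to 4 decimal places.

-0.8144

Euler: y_{n+1} = y_n + h·f(t_n, y_n).
t=-0.500000, y=-0.200000: f=-0.344500 → y ← -0.200000 + 0.34·(-0.344500) = -0.317130
t=-0.160000, y=-0.317130: f=-0.320061 → y ← -0.317130 + 0.34·(-0.320061) = -0.425951
t=0.180000, y=-0.425951: f=-0.428677 → y ← -0.425951 + 0.34·(-0.428677) = -0.571701
t=0.520000, y=-0.571701: f=-0.713777 → y ← -0.571701 + 0.34·(-0.713777) = -0.814385
y(0.86) ≈ -0.8144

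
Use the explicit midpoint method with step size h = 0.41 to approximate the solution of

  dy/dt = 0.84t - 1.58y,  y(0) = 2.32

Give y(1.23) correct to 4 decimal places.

0.7890

Midpoint: k1 = f(t_n, y_n); k2 = f(t_n + h/2, y_n + (h/2)·k1); y_{n+1} = y_n + h·k2.
t=0.000000, y=2.320000:
  k1 = f(0.000000, 2.320000) = -3.665600
  k2 = f(0.205000, 1.568552) = -2.306112
  y ← 2.320000 + 0.41·(-2.306112) = 1.374494
t=0.410000, y=1.374494:
  k1 = f(0.410000, 1.374494) = -1.827301
  k2 = f(0.615000, 0.999897) = -1.063238
  y ← 1.374494 + 0.41·(-1.063238) = 0.938566
t=0.820000, y=0.938566:
  k1 = f(0.820000, 0.938566) = -0.794135
  k2 = f(1.025000, 0.775769) = -0.364715
  y ← 0.938566 + 0.41·(-0.364715) = 0.789033
y(1.23) ≈ 0.7890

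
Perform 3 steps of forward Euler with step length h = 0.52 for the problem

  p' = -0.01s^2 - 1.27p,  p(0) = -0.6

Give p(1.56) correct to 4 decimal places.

Euler: p_{n+1} = p_n + h·f(s_n, p_n).
s=0.000000, p=-0.600000: f=0.762000 → p ← -0.600000 + 0.52·0.762000 = -0.203760
s=0.520000, p=-0.203760: f=0.256071 → p ← -0.203760 + 0.52·0.256071 = -0.070603
s=1.040000, p=-0.070603: f=0.078850 → p ← -0.070603 + 0.52·0.078850 = -0.029601
p(1.56) ≈ -0.0296

-0.0296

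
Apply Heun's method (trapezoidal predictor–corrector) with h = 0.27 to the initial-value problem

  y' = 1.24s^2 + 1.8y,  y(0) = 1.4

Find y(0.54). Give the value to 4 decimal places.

3.6889

Heun: k1 = f(s_n, y_n); k2 = f(s_n + h, y_n + h·k1); y_{n+1} = y_n + (h/2)·(k1 + k2).
s=0.000000, y=1.400000:
  k1 = f(0.000000, 1.400000) = 2.520000
  k2 = f(0.270000, 2.080400) = 3.835116
  y ← 1.400000 + (0.27/2)·(2.520000 + 3.835116) = 2.257941
s=0.270000, y=2.257941:
  k1 = f(0.270000, 2.257941) = 4.154689
  k2 = f(0.540000, 3.379707) = 6.445056
  y ← 2.257941 + (0.27/2)·(4.154689 + 6.445056) = 3.688906
y(0.54) ≈ 3.6889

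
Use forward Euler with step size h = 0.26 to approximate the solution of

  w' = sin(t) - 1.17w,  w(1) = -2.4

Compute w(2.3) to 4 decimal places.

Euler: w_{n+1} = w_n + h·f(t_n, w_n).
t=1.000000, w=-2.400000: f=3.649471 → w ← -2.400000 + 0.26·3.649471 = -1.451138
t=1.260000, w=-1.451138: f=2.649921 → w ← -1.451138 + 0.26·2.649921 = -0.762158
t=1.520000, w=-0.762158: f=1.890435 → w ← -0.762158 + 0.26·1.890435 = -0.270645
t=1.780000, w=-0.270645: f=1.294851 → w ← -0.270645 + 0.26·1.294851 = 0.066016
t=2.040000, w=0.066016: f=0.814689 → w ← 0.066016 + 0.26·0.814689 = 0.277836
w(2.3) ≈ 0.2778

0.2778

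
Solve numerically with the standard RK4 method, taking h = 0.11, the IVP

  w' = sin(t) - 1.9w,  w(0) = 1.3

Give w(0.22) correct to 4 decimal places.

0.8769

RK4: k1 = f(t_n, w_n); k2 = f(t_n + h/2, w_n + (h/2)·k1); k3 = f(t_n + h/2, w_n + (h/2)·k2); k4 = f(t_n + h, w_n + h·k3); w_{n+1} = w_n + (h/6)·(k1 + 2k2 + 2k3 + k4).
t=0.000000, w=1.300000:
  k1 = f(0.000000, 1.300000) = -2.470000
  k2 = f(0.055000, 1.164150) = -2.156913
  k3 = f(0.055000, 1.181370) = -2.189630
  k4 = f(0.110000, 1.059141) = -1.902589
  w ← 1.300000 + (0.11/6)·(k1 + 2k2 + 2k3 + k4) = 1.060463
t=0.110000, w=1.060463:
  k1 = f(0.110000, 1.060463) = -1.905101
  k2 = f(0.165000, 0.955682) = -1.651544
  k3 = f(0.165000, 0.969628) = -1.678040
  k4 = f(0.220000, 0.875878) = -1.445939
  w ← 1.060463 + (0.11/6)·(k1 + 2k2 + 2k3 + k4) = 0.876942
w(0.22) ≈ 0.8769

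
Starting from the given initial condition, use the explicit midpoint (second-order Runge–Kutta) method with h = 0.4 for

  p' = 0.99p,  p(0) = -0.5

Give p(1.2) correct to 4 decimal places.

-1.6026

Midpoint: k1 = f(x_n, p_n); k2 = f(x_n + h/2, p_n + (h/2)·k1); p_{n+1} = p_n + h·k2.
x=0.000000, p=-0.500000:
  k1 = f(0.000000, -0.500000) = -0.495000
  k2 = f(0.200000, -0.599000) = -0.593010
  p ← -0.500000 + 0.4·(-0.593010) = -0.737204
x=0.400000, p=-0.737204:
  k1 = f(0.400000, -0.737204) = -0.729832
  k2 = f(0.600000, -0.883170) = -0.874339
  p ← -0.737204 + 0.4·(-0.874339) = -1.086939
x=0.800000, p=-1.086939:
  k1 = f(0.800000, -1.086939) = -1.076070
  k2 = f(1.000000, -1.302153) = -1.289132
  p ← -1.086939 + 0.4·(-1.289132) = -1.602592
p(1.2) ≈ -1.6026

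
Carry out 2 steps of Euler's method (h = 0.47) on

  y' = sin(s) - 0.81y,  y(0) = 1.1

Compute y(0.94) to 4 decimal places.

Euler: y_{n+1} = y_n + h·f(s_n, y_n).
s=0.000000, y=1.100000: f=-0.891000 → y ← 1.100000 + 0.47·(-0.891000) = 0.681230
s=0.470000, y=0.681230: f=-0.098910 → y ← 0.681230 + 0.47·(-0.098910) = 0.634742
y(0.94) ≈ 0.6347

0.6347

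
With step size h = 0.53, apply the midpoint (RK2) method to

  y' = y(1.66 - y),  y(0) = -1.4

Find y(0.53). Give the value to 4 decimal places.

-7.0371

Midpoint: k1 = f(x_n, y_n); k2 = f(x_n + h/2, y_n + (h/2)·k1); y_{n+1} = y_n + h·k2.
x=0.000000, y=-1.400000:
  k1 = f(0.000000, -1.400000) = -4.284000
  k2 = f(0.265000, -2.535260) = -10.636075
  y ← -1.400000 + 0.53·(-10.636075) = -7.037120
y(0.53) ≈ -7.0371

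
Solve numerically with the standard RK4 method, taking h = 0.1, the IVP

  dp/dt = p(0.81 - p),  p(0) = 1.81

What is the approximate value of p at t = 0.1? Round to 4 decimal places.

1.6514

RK4: k1 = f(t_n, p_n); k2 = f(t_n + h/2, p_n + (h/2)·k1); k3 = f(t_n + h/2, p_n + (h/2)·k2); k4 = f(t_n + h, p_n + h·k3); p_{n+1} = p_n + (h/6)·(k1 + 2k2 + 2k3 + k4).
t=0.000000, p=1.810000:
  k1 = f(0.000000, 1.810000) = -1.810000
  k2 = f(0.050000, 1.719500) = -1.563885
  k3 = f(0.050000, 1.731806) = -1.596388
  k4 = f(0.100000, 1.650361) = -1.386899
  p ← 1.810000 + (0.1/6)·(k1 + 2k2 + 2k3 + k4) = 1.651376
p(0.1) ≈ 1.6514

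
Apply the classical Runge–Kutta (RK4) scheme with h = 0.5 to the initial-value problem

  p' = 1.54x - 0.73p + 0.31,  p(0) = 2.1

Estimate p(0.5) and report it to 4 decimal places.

1.7590

RK4: k1 = f(x_n, p_n); k2 = f(x_n + h/2, p_n + (h/2)·k1); k3 = f(x_n + h/2, p_n + (h/2)·k2); k4 = f(x_n + h, p_n + h·k3); p_{n+1} = p_n + (h/6)·(k1 + 2k2 + 2k3 + k4).
x=0.000000, p=2.100000:
  k1 = f(0.000000, 2.100000) = -1.223000
  k2 = f(0.250000, 1.794250) = -0.614802
  k3 = f(0.250000, 1.946299) = -0.725799
  k4 = f(0.500000, 1.737101) = -0.188084
  p ← 2.100000 + (0.5/6)·(k1 + 2k2 + 2k3 + k4) = 1.758976
p(0.5) ≈ 1.7590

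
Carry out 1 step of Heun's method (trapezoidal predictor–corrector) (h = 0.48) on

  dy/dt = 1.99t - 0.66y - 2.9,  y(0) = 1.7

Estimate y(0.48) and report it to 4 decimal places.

0.3045

Heun: k1 = f(t_n, y_n); k2 = f(t_n + h, y_n + h·k1); y_{n+1} = y_n + (h/2)·(k1 + k2).
t=0.000000, y=1.700000:
  k1 = f(0.000000, 1.700000) = -4.022000
  k2 = f(0.480000, -0.230560) = -1.792630
  y ← 1.700000 + (0.48/2)·(-4.022000 + (-1.792630)) = 0.304489
y(0.48) ≈ 0.3045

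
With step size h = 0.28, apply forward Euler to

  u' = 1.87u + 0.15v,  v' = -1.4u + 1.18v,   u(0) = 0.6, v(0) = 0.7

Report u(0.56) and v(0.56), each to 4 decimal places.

Euler on (u,v): u_{n+1} = u_n + h·u', v_{n+1} = v_n + h·v'.
0.000000: (0.600000, 0.700000); f=(1.227000, -0.014000) → (0.943560, 0.696080)
0.280000: (0.943560, 0.696080); f=(1.868869, -0.499610) → (1.466843, 0.556189)
(u(0.56), v(0.56)) ≈ (1.4668, 0.5562)

1.4668, 0.5562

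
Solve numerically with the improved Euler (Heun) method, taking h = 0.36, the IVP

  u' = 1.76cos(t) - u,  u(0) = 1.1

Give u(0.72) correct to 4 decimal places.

1.3262

Heun: k1 = f(t_n, u_n); k2 = f(t_n + h, u_n + h·k1); u_{n+1} = u_n + (h/2)·(k1 + k2).
t=0.000000, u=1.100000:
  k1 = f(0.000000, 1.100000) = 0.660000
  k2 = f(0.360000, 1.337600) = 0.309578
  u ← 1.100000 + (0.36/2)·(0.660000 + 0.309578) = 1.274524
t=0.360000, u=1.274524:
  k1 = f(0.360000, 1.274524) = 0.372654
  k2 = f(0.720000, 1.408680) = -0.085502
  u ← 1.274524 + (0.36/2)·(0.372654 + (-0.085502)) = 1.326212
u(0.72) ≈ 1.3262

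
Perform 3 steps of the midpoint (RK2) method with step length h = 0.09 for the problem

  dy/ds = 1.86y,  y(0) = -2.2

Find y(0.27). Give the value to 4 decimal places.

Midpoint: k1 = f(s_n, y_n); k2 = f(s_n + h/2, y_n + (h/2)·k1); y_{n+1} = y_n + h·k2.
s=0.000000, y=-2.200000:
  k1 = f(0.000000, -2.200000) = -4.092000
  k2 = f(0.045000, -2.384140) = -4.434500
  y ← -2.200000 + 0.09·(-4.434500) = -2.599105
s=0.090000, y=-2.599105:
  k1 = f(0.090000, -2.599105) = -4.834335
  k2 = f(0.135000, -2.816650) = -5.238969
  y ← -2.599105 + 0.09·(-5.238969) = -3.070612
s=0.180000, y=-3.070612:
  k1 = f(0.180000, -3.070612) = -5.711339
  k2 = f(0.225000, -3.327623) = -6.189378
  y ← -3.070612 + 0.09·(-6.189378) = -3.627656
y(0.27) ≈ -3.6277

-3.6277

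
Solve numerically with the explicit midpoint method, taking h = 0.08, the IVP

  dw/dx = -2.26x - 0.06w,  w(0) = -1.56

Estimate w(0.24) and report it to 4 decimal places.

Midpoint: k1 = f(x_n, w_n); k2 = f(x_n + h/2, w_n + (h/2)·k1); w_{n+1} = w_n + h·k2.
x=0.000000, w=-1.560000:
  k1 = f(0.000000, -1.560000) = 0.093600
  k2 = f(0.040000, -1.556256) = 0.002975
  w ← -1.560000 + 0.08·0.002975 = -1.559762
x=0.080000, w=-1.559762:
  k1 = f(0.080000, -1.559762) = -0.087214
  k2 = f(0.120000, -1.563251) = -0.177405
  w ← -1.559762 + 0.08·(-0.177405) = -1.573954
x=0.160000, w=-1.573954:
  k1 = f(0.160000, -1.573954) = -0.267163
  k2 = f(0.200000, -1.584641) = -0.356922
  w ← -1.573954 + 0.08·(-0.356922) = -1.602508
w(0.24) ≈ -1.6025

-1.6025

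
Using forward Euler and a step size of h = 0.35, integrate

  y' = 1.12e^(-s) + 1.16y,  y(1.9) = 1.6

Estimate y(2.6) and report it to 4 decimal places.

3.2867

Euler: y_{n+1} = y_n + h·f(s_n, y_n).
s=1.900000, y=1.600000: f=2.023517 → y ← 1.600000 + 0.35·2.023517 = 2.308231
s=2.250000, y=2.308231: f=2.795595 → y ← 2.308231 + 0.35·2.795595 = 3.286689
y(2.6) ≈ 3.2867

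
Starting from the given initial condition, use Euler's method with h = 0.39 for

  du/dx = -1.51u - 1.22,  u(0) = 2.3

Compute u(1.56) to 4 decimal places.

-0.7192

Euler: u_{n+1} = u_n + h·f(x_n, u_n).
x=0.000000, u=2.300000: f=-4.693000 → u ← 2.300000 + 0.39·(-4.693000) = 0.469730
x=0.390000, u=0.469730: f=-1.929292 → u ← 0.469730 + 0.39·(-1.929292) = -0.282694
x=0.780000, u=-0.282694: f=-0.793132 → u ← -0.282694 + 0.39·(-0.793132) = -0.592016
x=1.170000, u=-0.592016: f=-0.326057 → u ← -0.592016 + 0.39·(-0.326057) = -0.719178
u(1.56) ≈ -0.7192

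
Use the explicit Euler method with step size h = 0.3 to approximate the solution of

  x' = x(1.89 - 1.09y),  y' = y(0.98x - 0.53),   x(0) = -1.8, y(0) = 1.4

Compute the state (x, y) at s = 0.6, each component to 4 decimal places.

Euler on (x,y): x_{n+1} = x_n + h·x', y_{n+1} = y_n + h·y'.
0.000000: (-1.800000, 1.400000); f=(-0.655200, -3.211600) → (-1.996560, 0.436520)
0.300000: (-1.996560, 0.436520); f=(-2.823522, -1.085463) → (-2.843616, 0.110881)
(x(0.6), y(0.6)) ≈ (-2.8436, 0.1109)

-2.8436, 0.1109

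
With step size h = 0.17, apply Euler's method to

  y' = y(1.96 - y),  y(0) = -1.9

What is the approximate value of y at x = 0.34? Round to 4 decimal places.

Euler: y_{n+1} = y_n + h·f(x_n, y_n).
x=0.000000, y=-1.900000: f=-7.334000 → y ← -1.900000 + 0.17·(-7.334000) = -3.146780
x=0.170000, y=-3.146780: f=-16.069913 → y ← -3.146780 + 0.17·(-16.069913) = -5.878665
y(0.34) ≈ -5.8787

-5.8787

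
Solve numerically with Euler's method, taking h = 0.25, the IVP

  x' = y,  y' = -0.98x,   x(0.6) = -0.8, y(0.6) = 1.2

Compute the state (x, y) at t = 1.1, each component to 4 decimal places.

-0.1510, 1.5185

Euler on (x,y): x_{n+1} = x_n + h·x', y_{n+1} = y_n + h·y'.
0.600000: (-0.800000, 1.200000); f=(1.200000, 0.784000) → (-0.500000, 1.396000)
0.850000: (-0.500000, 1.396000); f=(1.396000, 0.490000) → (-0.151000, 1.518500)
(x(1.1), y(1.1)) ≈ (-0.1510, 1.5185)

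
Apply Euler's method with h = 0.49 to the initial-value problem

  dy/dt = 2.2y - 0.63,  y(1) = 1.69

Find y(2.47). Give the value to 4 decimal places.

12.8812

Euler: y_{n+1} = y_n + h·f(t_n, y_n).
t=1.000000, y=1.690000: f=3.088000 → y ← 1.690000 + 0.49·3.088000 = 3.203120
t=1.490000, y=3.203120: f=6.416864 → y ← 3.203120 + 0.49·6.416864 = 6.347383
t=1.980000, y=6.347383: f=13.334243 → y ← 6.347383 + 0.49·13.334243 = 12.881163
y(2.47) ≈ 12.8812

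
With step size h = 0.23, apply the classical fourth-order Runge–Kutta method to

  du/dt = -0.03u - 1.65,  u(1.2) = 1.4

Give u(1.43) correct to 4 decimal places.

1.0122

RK4: k1 = f(t_n, u_n); k2 = f(t_n + h/2, u_n + (h/2)·k1); k3 = f(t_n + h/2, u_n + (h/2)·k2); k4 = f(t_n + h, u_n + h·k3); u_{n+1} = u_n + (h/6)·(k1 + 2k2 + 2k3 + k4).
t=1.200000, u=1.400000:
  k1 = f(1.200000, 1.400000) = -1.692000
  k2 = f(1.315000, 1.205420) = -1.686163
  k3 = f(1.315000, 1.206091) = -1.686183
  k4 = f(1.430000, 1.012178) = -1.680365
  u ← 1.400000 + (0.23/6)·(k1 + 2k2 + 2k3 + k4) = 1.012180
u(1.43) ≈ 1.0122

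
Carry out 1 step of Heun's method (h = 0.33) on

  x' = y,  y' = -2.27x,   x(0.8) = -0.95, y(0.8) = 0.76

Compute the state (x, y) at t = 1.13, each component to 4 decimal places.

-0.5818, 1.3777

Heun on (x,y): k1 = f(t_n, state_n); k2 = f(t_n + h, state_n + h·k1); state_{n+1} = state_n + (h/2)·(k1 + k2).
0.800000: (-0.950000, 0.760000)
  k1 = (0.760000, 2.156500)
  predictor → (-0.699200, 1.471645)
  k2 = (1.471645, 1.587184)
  → (-0.581779, 1.377708)
(x(1.13), y(1.13)) ≈ (-0.5818, 1.3777)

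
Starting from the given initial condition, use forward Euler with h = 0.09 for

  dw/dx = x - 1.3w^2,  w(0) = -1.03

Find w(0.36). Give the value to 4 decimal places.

Euler: w_{n+1} = w_n + h·f(x_n, w_n).
x=0.000000, w=-1.030000: f=-1.379170 → w ← -1.030000 + 0.09·(-1.379170) = -1.154125
x=0.090000, w=-1.154125: f=-1.641607 → w ← -1.154125 + 0.09·(-1.641607) = -1.301870
x=0.180000, w=-1.301870: f=-2.023325 → w ← -1.301870 + 0.09·(-2.023325) = -1.483969
x=0.270000, w=-1.483969: f=-2.592814 → w ← -1.483969 + 0.09·(-2.592814) = -1.717322
w(0.36) ≈ -1.7173

-1.7173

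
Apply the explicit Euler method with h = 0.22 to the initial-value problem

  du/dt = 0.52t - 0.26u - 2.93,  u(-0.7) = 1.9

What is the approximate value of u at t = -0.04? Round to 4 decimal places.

Euler: u_{n+1} = u_n + h·f(t_n, u_n).
t=-0.700000, u=1.900000: f=-3.788000 → u ← 1.900000 + 0.22·(-3.788000) = 1.066640
t=-0.480000, u=1.066640: f=-3.456926 → u ← 1.066640 + 0.22·(-3.456926) = 0.306116
t=-0.260000, u=0.306116: f=-3.144790 → u ← 0.306116 + 0.22·(-3.144790) = -0.385738
u(-0.04) ≈ -0.3857

-0.3857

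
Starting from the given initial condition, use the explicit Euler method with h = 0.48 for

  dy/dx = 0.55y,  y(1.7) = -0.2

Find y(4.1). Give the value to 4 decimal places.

-0.6453

Euler: y_{n+1} = y_n + h·f(x_n, y_n).
x=1.700000, y=-0.200000: f=-0.110000 → y ← -0.200000 + 0.48·(-0.110000) = -0.252800
x=2.180000, y=-0.252800: f=-0.139040 → y ← -0.252800 + 0.48·(-0.139040) = -0.319539
x=2.660000, y=-0.319539: f=-0.175747 → y ← -0.319539 + 0.48·(-0.175747) = -0.403898
x=3.140000, y=-0.403898: f=-0.222144 → y ← -0.403898 + 0.48·(-0.222144) = -0.510527
x=3.620000, y=-0.510527: f=-0.280790 → y ← -0.510527 + 0.48·(-0.280790) = -0.645305
y(4.1) ≈ -0.6453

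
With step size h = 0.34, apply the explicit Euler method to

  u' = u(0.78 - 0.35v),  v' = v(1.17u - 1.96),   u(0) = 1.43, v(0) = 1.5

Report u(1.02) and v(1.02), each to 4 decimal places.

1.9077, 1.3092

Euler on (u,v): u_{n+1} = u_n + h·u', v_{n+1} = v_n + h·v'.
0.000000: (1.430000, 1.500000); f=(0.364650, -0.430350) → (1.553981, 1.353681)
0.340000: (1.553981, 1.353681); f=(0.475847, -0.192009) → (1.715769, 1.288398)
0.680000: (1.715769, 1.288398); f=(0.564592, 0.061134) → (1.907730, 1.309184)
(u(1.02), v(1.02)) ≈ (1.9077, 1.3092)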